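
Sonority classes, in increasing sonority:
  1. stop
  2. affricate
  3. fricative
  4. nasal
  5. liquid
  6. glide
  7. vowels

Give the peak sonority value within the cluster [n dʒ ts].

4

/n/ is a nasal (sonority 4).
/dʒ/ is an affricate (sonority 2).
/ts/ is an affricate (sonority 2).
The maximum is 4.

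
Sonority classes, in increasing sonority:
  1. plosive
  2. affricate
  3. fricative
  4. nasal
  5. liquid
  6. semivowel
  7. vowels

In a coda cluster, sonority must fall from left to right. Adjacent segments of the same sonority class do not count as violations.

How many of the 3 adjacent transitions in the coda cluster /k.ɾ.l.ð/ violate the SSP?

1

/k/ — plosive, sonority 1.
/ɾ/ — liquid, sonority 5.
/l/ — liquid, sonority 5.
/ð/ — fricative, sonority 3.
/k/→/ɾ/: 1→5 (does not fall) — violation.
/ɾ/→/l/: 5→5 (plateau, allowed) — ok.
/l/→/ð/: 5→3 (falls) — ok.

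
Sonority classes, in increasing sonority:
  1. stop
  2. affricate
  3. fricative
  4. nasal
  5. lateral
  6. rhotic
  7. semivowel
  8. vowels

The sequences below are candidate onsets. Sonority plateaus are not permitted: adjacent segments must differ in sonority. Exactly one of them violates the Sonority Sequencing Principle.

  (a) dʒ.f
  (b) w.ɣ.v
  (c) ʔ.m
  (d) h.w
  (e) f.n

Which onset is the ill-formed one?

b

(a) dʒ.f: profile 2-3 — obeys.
(b) w.ɣ.v: profile 7-3-3 — violates.
(c) ʔ.m: profile 1-4 — obeys.
(d) h.w: profile 3-7 — obeys.
(e) f.n: profile 3-4 — obeys.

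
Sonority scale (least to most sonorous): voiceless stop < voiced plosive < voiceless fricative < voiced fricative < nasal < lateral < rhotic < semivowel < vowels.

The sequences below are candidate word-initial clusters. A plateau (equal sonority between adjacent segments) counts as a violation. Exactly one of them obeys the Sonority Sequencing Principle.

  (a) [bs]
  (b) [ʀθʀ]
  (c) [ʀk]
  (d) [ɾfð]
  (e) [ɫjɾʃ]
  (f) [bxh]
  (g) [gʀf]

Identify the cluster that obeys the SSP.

(a) sonority 2-3: well-formed.
(b) sonority 7-3-7: ill-formed.
(c) sonority 7-1: ill-formed.
(d) sonority 7-3-4: ill-formed.
(e) sonority 6-8-7-3: ill-formed.
(f) sonority 2-3-3: ill-formed.
(g) sonority 2-7-3: ill-formed.

a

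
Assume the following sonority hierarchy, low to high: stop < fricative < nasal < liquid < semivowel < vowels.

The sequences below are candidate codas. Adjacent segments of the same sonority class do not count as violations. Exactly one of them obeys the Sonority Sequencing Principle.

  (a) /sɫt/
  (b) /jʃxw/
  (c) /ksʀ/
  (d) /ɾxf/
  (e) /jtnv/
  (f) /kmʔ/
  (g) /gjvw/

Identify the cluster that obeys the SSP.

(a) 2-4-1 → violates
(b) 5-2-2-5 → violates
(c) 1-2-4 → violates
(d) 4-2-2 → obeys
(e) 5-1-3-2 → violates
(f) 1-3-1 → violates
(g) 1-5-2-5 → violates

d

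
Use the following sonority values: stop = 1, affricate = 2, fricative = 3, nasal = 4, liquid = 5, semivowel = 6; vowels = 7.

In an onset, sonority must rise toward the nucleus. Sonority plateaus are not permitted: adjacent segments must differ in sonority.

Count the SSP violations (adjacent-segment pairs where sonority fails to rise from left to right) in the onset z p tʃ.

/z/: fricative = 3.
/p/: stop = 1.
/tʃ/: affricate = 2.
/z/→/p/: 3→1 (does not rise) — violation.
/p/→/tʃ/: 1→2 (rises) — ok.

1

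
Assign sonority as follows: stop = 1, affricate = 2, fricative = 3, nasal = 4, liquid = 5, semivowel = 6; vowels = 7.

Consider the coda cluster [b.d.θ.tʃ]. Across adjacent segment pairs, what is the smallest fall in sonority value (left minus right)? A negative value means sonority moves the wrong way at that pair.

-2

/b/: stop = 1.
/d/: stop = 1.
/θ/: fricative = 3.
/tʃ/: affricate = 2.
/b/→/d/: change +0.
/d/→/θ/: change -2.
/θ/→/tʃ/: change +1.
Minimum = -2.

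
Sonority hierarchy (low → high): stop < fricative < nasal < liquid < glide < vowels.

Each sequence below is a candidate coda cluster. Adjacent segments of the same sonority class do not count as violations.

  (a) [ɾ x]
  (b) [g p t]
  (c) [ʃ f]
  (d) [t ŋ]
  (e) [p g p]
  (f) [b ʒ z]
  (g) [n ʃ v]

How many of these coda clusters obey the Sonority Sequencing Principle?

(a) sonority 4-2: well-formed.
(b) sonority 1-1-1: well-formed.
(c) sonority 2-2: well-formed.
(d) sonority 1-3: ill-formed.
(e) sonority 1-1-1: well-formed.
(f) sonority 1-2-2: ill-formed.
(g) sonority 3-2-2: well-formed.

5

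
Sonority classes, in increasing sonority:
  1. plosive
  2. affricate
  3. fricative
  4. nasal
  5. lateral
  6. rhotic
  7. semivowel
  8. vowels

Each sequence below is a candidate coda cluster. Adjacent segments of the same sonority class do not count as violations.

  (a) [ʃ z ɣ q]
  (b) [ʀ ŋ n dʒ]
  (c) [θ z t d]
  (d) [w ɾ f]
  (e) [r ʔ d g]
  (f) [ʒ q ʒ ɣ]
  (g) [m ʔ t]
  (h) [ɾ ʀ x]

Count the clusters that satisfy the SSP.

(a) sonority 3-3-3-1: well-formed.
(b) sonority 6-4-4-2: well-formed.
(c) sonority 3-3-1-1: well-formed.
(d) sonority 7-6-3: well-formed.
(e) sonority 6-1-1-1: well-formed.
(f) sonority 3-1-3-3: ill-formed.
(g) sonority 4-1-1: well-formed.
(h) sonority 6-6-3: well-formed.

7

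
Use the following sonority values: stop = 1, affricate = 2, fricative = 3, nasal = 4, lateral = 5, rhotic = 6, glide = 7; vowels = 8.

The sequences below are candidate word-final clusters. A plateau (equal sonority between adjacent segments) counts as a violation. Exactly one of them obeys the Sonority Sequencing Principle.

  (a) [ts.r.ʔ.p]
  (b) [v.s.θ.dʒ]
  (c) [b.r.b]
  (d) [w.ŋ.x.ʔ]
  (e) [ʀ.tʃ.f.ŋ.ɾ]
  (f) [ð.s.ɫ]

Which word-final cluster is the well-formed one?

(a) [ts.r.ʔ.p]: profile 2-6-1-1 — violates.
(b) [v.s.θ.dʒ]: profile 3-3-3-2 — violates.
(c) [b.r.b]: profile 1-6-1 — violates.
(d) [w.ŋ.x.ʔ]: profile 7-4-3-1 — obeys.
(e) [ʀ.tʃ.f.ŋ.ɾ]: profile 6-2-3-4-6 — violates.
(f) [ð.s.ɫ]: profile 3-3-5 — violates.

d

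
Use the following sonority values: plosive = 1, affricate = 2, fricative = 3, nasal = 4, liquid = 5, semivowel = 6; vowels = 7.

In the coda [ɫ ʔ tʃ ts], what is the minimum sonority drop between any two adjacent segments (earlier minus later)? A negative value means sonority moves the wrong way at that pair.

/ɫ/ is a liquid (sonority 5).
/ʔ/ is a plosive (sonority 1).
/tʃ/ is an affricate (sonority 2).
/ts/ is an affricate (sonority 2).
/ɫ/→/ʔ/: change +4.
/ʔ/→/tʃ/: change -1.
/tʃ/→/ts/: change +0.
Minimum = -1.

-1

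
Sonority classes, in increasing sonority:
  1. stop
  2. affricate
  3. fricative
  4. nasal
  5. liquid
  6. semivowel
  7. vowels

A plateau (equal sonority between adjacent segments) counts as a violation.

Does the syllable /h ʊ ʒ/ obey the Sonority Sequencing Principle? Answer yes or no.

Onset: /h/ is a fricative (sonority 3); then the nucleus /ʊ/ (sonority 7).
Onset profile 3-7 — rises to the nucleus.
Coda: /ʒ/ is a fricative (sonority 3).
Coda profile 7-3 — falls from the nucleus.

yes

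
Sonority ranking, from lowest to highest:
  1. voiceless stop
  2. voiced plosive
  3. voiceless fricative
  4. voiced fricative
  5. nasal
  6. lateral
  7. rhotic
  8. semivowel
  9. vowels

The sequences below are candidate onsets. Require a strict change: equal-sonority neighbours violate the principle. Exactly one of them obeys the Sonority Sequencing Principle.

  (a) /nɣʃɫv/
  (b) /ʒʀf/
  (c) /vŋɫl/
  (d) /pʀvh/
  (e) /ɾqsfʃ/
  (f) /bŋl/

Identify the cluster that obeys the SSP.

(a) sonority 5-4-3-6-4: ill-formed.
(b) sonority 4-7-3: ill-formed.
(c) sonority 4-5-6-6: ill-formed.
(d) sonority 1-7-4-3: ill-formed.
(e) sonority 7-1-3-3-3: ill-formed.
(f) sonority 2-5-6: well-formed.

f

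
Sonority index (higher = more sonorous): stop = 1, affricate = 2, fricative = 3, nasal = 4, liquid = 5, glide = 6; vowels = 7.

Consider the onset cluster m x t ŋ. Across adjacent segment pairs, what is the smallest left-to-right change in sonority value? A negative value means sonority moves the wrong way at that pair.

-2

/m/ — nasal, sonority 4.
/x/ — fricative, sonority 3.
/t/ — stop, sonority 1.
/ŋ/ — nasal, sonority 4.
/m/→/x/: change -1.
/x/→/t/: change -2.
/t/→/ŋ/: change +3.
Minimum = -2.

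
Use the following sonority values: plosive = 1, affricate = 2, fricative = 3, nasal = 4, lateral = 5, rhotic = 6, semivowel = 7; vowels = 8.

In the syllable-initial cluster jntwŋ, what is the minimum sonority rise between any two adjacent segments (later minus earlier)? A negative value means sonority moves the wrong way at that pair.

-3

/j/ — semivowel, sonority 7.
/n/ — nasal, sonority 4.
/t/ — plosive, sonority 1.
/w/ — semivowel, sonority 7.
/ŋ/ — nasal, sonority 4.
/j/→/n/: change -3.
/n/→/t/: change -3.
/t/→/w/: change +6.
/w/→/ŋ/: change -3.
Minimum = -3.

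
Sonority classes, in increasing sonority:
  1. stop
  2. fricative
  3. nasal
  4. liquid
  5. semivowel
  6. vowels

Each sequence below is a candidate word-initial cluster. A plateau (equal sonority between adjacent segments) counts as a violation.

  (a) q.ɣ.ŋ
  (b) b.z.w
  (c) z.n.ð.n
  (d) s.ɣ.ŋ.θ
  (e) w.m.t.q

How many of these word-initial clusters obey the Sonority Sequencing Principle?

2

(a) q.ɣ.ŋ: profile 1-2-3 — obeys.
(b) b.z.w: profile 1-2-5 — obeys.
(c) z.n.ð.n: profile 2-3-2-3 — violates.
(d) s.ɣ.ŋ.θ: profile 2-2-3-2 — violates.
(e) w.m.t.q: profile 5-3-1-1 — violates.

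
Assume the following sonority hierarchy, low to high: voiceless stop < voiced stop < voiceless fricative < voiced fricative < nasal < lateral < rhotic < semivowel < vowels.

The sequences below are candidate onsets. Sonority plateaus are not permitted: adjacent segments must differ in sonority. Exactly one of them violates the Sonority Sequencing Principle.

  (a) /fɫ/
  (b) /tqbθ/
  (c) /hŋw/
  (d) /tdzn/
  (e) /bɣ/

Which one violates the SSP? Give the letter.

b

(a) 3-6 → obeys
(b) 1-1-2-3 → violates
(c) 3-5-8 → obeys
(d) 1-2-4-5 → obeys
(e) 2-4 → obeys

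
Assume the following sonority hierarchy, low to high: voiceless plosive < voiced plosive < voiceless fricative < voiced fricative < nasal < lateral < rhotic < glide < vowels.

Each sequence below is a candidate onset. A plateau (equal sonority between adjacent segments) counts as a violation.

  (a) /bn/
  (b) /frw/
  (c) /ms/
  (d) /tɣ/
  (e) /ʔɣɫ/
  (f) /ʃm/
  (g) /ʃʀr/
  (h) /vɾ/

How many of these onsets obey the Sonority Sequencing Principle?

(a) sonority 2-5: well-formed.
(b) sonority 3-7-8: well-formed.
(c) sonority 5-3: ill-formed.
(d) sonority 1-4: well-formed.
(e) sonority 1-4-6: well-formed.
(f) sonority 3-5: well-formed.
(g) sonority 3-7-7: ill-formed.
(h) sonority 4-7: well-formed.

6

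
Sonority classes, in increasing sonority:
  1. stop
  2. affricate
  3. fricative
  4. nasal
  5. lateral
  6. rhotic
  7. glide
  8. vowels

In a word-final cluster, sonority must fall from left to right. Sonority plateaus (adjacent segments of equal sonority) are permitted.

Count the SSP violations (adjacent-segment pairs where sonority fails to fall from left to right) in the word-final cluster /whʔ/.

/w/: glide = 7.
/h/: fricative = 3.
/ʔ/: stop = 1.
/w/→/h/: 7→3 (falls) — ok.
/h/→/ʔ/: 3→1 (falls) — ok.

0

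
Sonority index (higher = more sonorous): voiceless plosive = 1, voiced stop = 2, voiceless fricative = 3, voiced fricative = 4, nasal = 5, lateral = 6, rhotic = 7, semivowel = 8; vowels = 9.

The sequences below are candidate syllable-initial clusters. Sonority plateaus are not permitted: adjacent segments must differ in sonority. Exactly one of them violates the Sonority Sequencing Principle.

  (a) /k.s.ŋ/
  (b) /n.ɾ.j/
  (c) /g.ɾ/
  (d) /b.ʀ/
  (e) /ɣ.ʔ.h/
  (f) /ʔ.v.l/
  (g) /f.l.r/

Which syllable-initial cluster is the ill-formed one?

(a) /k.s.ŋ/: profile 1-3-5 — obeys.
(b) /n.ɾ.j/: profile 5-7-8 — obeys.
(c) /g.ɾ/: profile 2-7 — obeys.
(d) /b.ʀ/: profile 2-7 — obeys.
(e) /ɣ.ʔ.h/: profile 4-1-3 — violates.
(f) /ʔ.v.l/: profile 1-4-6 — obeys.
(g) /f.l.r/: profile 3-6-7 — obeys.

e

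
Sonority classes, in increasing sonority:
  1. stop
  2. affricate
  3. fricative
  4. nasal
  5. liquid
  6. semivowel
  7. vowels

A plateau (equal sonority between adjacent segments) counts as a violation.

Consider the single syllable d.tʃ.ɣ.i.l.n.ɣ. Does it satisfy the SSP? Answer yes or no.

yes

Onset: /d/ is a stop (sonority 1), /tʃ/ is an affricate (sonority 2), /ɣ/ is a fricative (sonority 3); then the nucleus /i/ (sonority 7).
Onset profile 1-2-3-7 — rises to the nucleus.
Coda: /l/ is a liquid (sonority 5), /n/ is a nasal (sonority 4), /ɣ/ is a fricative (sonority 3).
Coda profile 7-5-4-3 — falls from the nucleus.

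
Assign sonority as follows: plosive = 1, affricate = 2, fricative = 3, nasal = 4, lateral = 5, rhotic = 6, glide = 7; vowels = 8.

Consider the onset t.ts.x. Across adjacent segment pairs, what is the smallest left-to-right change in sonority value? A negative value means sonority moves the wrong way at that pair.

1

/t/ — plosive, sonority 1.
/ts/ — affricate, sonority 2.
/x/ — fricative, sonority 3.
/t/→/ts/: change +1.
/ts/→/x/: change +1.
Minimum = 1.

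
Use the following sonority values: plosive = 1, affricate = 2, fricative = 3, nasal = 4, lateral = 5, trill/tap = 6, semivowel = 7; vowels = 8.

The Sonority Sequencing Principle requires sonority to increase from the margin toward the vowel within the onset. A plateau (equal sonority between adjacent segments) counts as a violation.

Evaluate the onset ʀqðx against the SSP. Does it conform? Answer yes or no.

no

/ʀ/: trill/tap = 6.
/q/: plosive = 1.
/ð/: fricative = 3.
/x/: fricative = 3.
The profile is 6-1-3-3. Between /ʀ/ (6) and /q/ (1) sonority does not rise, so the cluster violates the SSP.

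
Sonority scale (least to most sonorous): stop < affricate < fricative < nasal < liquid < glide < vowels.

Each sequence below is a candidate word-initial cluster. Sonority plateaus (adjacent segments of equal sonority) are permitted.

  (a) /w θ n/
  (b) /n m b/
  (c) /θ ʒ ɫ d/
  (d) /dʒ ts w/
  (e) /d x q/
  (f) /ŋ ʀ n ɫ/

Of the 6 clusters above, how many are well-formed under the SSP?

1

(a) 6-3-4 → violates
(b) 4-4-1 → violates
(c) 3-3-5-1 → violates
(d) 2-2-6 → obeys
(e) 1-3-1 → violates
(f) 4-5-4-5 → violates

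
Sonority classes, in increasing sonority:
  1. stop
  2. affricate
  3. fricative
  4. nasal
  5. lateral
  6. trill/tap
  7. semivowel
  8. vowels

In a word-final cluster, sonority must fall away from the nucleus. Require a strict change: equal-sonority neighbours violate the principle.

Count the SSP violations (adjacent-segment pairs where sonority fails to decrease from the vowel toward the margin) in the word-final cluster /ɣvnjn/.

/ɣ/ — fricative, sonority 3.
/v/ — fricative, sonority 3.
/n/ — nasal, sonority 4.
/j/ — semivowel, sonority 7.
/n/ — nasal, sonority 4.
/ɣ/→/v/: 3→3 (plateau) — violation.
/v/→/n/: 3→4 (does not fall) — violation.
/n/→/j/: 4→7 (does not fall) — violation.
/j/→/n/: 7→4 (falls) — ok.

3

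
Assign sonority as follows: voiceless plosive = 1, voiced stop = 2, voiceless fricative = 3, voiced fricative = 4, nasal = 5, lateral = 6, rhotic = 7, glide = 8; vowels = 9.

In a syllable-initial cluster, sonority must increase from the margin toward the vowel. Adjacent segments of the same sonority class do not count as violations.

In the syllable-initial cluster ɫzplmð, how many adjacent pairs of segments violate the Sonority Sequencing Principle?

4

/ɫ/ — lateral, sonority 6.
/z/ — voiced fricative, sonority 4.
/p/ — voiceless plosive, sonority 1.
/l/ — lateral, sonority 6.
/m/ — nasal, sonority 5.
/ð/ — voiced fricative, sonority 4.
/ɫ/→/z/: 6→4 (does not rise) — violation.
/z/→/p/: 4→1 (does not rise) — violation.
/p/→/l/: 1→6 (rises) — ok.
/l/→/m/: 6→5 (does not rise) — violation.
/m/→/ð/: 5→4 (does not rise) — violation.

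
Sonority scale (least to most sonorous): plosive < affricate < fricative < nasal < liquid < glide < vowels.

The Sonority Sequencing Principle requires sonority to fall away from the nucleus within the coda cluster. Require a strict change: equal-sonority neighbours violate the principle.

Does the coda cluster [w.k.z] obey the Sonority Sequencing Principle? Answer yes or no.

no

/w/ — glide, sonority 6.
/k/ — plosive, sonority 1.
/z/ — fricative, sonority 3.
The profile is 6-1-3. Between /k/ (1) and /z/ (3) sonority does not fall, so the cluster violates the SSP.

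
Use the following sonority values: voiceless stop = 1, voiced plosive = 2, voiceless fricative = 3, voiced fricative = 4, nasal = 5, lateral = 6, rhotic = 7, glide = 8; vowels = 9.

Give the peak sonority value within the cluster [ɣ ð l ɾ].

/ɣ/: voiced fricative = 4.
/ð/: voiced fricative = 4.
/l/: lateral = 6.
/ɾ/: rhotic = 7.
The maximum is 7.

7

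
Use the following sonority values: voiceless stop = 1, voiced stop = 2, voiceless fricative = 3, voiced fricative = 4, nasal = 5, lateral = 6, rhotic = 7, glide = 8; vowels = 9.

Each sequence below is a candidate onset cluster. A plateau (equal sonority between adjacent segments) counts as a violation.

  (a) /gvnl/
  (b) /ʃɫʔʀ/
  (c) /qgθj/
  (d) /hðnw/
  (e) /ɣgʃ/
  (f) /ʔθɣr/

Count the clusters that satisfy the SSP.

(a) 2-4-5-6 → obeys
(b) 3-6-1-7 → violates
(c) 1-2-3-8 → obeys
(d) 3-4-5-8 → obeys
(e) 4-2-3 → violates
(f) 1-3-4-7 → obeys

4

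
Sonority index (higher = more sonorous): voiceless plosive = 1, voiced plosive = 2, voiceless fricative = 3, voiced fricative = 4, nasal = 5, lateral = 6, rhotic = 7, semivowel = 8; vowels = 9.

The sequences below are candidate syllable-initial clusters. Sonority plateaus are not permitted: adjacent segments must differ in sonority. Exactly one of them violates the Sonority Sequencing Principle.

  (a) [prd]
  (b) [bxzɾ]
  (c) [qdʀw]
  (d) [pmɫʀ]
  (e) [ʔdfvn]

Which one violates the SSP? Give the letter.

(a) sonority 1-7-2: ill-formed.
(b) sonority 2-3-4-7: well-formed.
(c) sonority 1-2-7-8: well-formed.
(d) sonority 1-5-6-7: well-formed.
(e) sonority 1-2-3-4-5: well-formed.

a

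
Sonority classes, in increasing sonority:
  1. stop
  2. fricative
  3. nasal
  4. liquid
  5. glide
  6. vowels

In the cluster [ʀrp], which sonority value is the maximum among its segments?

4

/ʀ/ — liquid, sonority 4.
/r/ — liquid, sonority 4.
/p/ — stop, sonority 1.
The maximum is 4.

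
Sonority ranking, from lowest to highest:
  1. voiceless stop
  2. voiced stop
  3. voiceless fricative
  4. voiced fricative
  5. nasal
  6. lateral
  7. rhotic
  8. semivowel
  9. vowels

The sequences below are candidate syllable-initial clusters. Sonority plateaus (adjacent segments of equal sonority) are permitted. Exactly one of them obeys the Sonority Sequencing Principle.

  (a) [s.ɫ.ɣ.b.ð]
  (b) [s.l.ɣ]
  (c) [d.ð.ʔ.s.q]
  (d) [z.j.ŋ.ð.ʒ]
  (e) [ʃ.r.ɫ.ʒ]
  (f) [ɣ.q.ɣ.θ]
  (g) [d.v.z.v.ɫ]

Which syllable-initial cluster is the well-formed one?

g

(a) sonority 3-6-4-2-4: ill-formed.
(b) sonority 3-6-4: ill-formed.
(c) sonority 2-4-1-3-1: ill-formed.
(d) sonority 4-8-5-4-4: ill-formed.
(e) sonority 3-7-6-4: ill-formed.
(f) sonority 4-1-4-3: ill-formed.
(g) sonority 2-4-4-4-6: well-formed.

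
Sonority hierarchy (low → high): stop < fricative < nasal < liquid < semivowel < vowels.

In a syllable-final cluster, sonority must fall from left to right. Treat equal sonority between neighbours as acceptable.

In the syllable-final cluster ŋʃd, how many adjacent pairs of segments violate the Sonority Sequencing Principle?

0

/ŋ/ is a nasal (sonority 3).
/ʃ/ is a fricative (sonority 2).
/d/ is a stop (sonority 1).
/ŋ/→/ʃ/: 3→2 (falls) — ok.
/ʃ/→/d/: 2→1 (falls) — ok.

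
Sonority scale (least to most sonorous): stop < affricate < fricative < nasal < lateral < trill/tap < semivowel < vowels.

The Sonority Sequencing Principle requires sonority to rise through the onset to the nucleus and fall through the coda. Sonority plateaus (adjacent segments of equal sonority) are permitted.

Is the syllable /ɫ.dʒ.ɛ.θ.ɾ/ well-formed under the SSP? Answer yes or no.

no

Onset: /ɫ/ is a lateral (sonority 5), /dʒ/ is an affricate (sonority 2); then the nucleus /ɛ/ (sonority 8).
Onset profile 5-2-8 — does not rise throughout.
Coda: /θ/ is a fricative (sonority 3), /ɾ/ is a trill/tap (sonority 6).
Coda profile 8-3-6 — does not fall throughout.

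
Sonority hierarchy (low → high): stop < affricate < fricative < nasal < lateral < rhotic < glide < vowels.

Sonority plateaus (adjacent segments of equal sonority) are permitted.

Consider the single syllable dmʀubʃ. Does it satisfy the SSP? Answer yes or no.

no

Onset: /d/ is a stop (sonority 1), /m/ is a nasal (sonority 4), /ʀ/ is a rhotic (sonority 6); then the nucleus /u/ (sonority 8).
Onset profile 1-4-6-8 — rises to the nucleus.
Coda: /b/ is a stop (sonority 1), /ʃ/ is a fricative (sonority 3).
Coda profile 8-1-3 — does not fall throughout.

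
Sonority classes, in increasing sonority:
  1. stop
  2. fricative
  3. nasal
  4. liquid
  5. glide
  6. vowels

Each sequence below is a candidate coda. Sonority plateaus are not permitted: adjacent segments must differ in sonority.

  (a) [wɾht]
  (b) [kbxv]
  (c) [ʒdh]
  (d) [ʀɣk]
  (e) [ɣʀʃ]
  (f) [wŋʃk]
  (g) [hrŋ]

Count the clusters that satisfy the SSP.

3

(a) [wɾht]: profile 5-4-2-1 — obeys.
(b) [kbxv]: profile 1-1-2-2 — violates.
(c) [ʒdh]: profile 2-1-2 — violates.
(d) [ʀɣk]: profile 4-2-1 — obeys.
(e) [ɣʀʃ]: profile 2-4-2 — violates.
(f) [wŋʃk]: profile 5-3-2-1 — obeys.
(g) [hrŋ]: profile 2-4-3 — violates.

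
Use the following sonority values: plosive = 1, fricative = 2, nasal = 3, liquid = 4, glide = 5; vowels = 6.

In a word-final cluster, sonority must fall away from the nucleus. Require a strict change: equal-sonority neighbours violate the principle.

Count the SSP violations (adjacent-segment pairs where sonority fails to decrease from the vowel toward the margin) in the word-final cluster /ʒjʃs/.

/ʒ/ — fricative, sonority 2.
/j/ — glide, sonority 5.
/ʃ/ — fricative, sonority 2.
/s/ — fricative, sonority 2.
/ʒ/→/j/: 2→5 (does not fall) — violation.
/j/→/ʃ/: 5→2 (falls) — ok.
/ʃ/→/s/: 2→2 (plateau) — violation.

2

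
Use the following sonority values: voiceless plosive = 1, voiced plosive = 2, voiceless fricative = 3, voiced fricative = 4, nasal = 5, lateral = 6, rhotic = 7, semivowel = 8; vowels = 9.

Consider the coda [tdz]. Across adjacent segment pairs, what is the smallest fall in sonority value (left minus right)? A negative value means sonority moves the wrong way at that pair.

-2

/t/: voiceless plosive = 1.
/d/: voiced plosive = 2.
/z/: voiced fricative = 4.
/t/→/d/: change -1.
/d/→/z/: change -2.
Minimum = -2.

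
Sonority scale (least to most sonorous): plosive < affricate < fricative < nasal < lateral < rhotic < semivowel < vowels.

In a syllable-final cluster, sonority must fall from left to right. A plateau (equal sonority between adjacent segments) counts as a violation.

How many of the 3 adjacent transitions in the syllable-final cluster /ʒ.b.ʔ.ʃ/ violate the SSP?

2

/ʒ/ is a fricative (sonority 3).
/b/ is a plosive (sonority 1).
/ʔ/ is a plosive (sonority 1).
/ʃ/ is a fricative (sonority 3).
/ʒ/→/b/: 3→1 (falls) — ok.
/b/→/ʔ/: 1→1 (plateau) — violation.
/ʔ/→/ʃ/: 1→3 (does not fall) — violation.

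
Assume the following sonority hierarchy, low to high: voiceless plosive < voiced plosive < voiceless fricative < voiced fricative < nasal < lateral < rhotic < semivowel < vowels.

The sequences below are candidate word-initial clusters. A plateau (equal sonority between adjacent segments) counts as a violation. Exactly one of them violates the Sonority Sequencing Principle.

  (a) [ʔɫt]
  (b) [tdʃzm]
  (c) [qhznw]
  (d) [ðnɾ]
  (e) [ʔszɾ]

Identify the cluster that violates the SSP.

(a) [ʔɫt]: profile 1-6-1 — violates.
(b) [tdʃzm]: profile 1-2-3-4-5 — obeys.
(c) [qhznw]: profile 1-3-4-5-8 — obeys.
(d) [ðnɾ]: profile 4-5-7 — obeys.
(e) [ʔszɾ]: profile 1-3-4-7 — obeys.

a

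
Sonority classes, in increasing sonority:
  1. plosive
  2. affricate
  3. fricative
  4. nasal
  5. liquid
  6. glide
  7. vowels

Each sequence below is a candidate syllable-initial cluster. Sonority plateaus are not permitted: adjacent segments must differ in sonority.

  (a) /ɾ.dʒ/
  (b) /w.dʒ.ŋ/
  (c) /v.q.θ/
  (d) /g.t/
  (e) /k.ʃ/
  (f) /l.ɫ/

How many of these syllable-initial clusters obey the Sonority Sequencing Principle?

1

(a) 5-2 → violates
(b) 6-2-4 → violates
(c) 3-1-3 → violates
(d) 1-1 → violates
(e) 1-3 → obeys
(f) 5-5 → violates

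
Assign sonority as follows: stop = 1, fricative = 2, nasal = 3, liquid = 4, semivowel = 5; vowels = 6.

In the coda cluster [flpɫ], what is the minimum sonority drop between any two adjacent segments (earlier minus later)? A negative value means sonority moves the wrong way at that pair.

-3

/f/: fricative = 2.
/l/: liquid = 4.
/p/: stop = 1.
/ɫ/: liquid = 4.
/f/→/l/: change -2.
/l/→/p/: change +3.
/p/→/ɫ/: change -3.
Minimum = -3.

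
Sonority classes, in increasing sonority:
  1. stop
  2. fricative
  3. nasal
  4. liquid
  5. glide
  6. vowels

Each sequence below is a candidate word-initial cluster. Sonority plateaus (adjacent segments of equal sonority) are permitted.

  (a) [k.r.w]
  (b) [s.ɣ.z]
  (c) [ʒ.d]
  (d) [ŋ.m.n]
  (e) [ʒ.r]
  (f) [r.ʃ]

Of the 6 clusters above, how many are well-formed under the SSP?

4

(a) 1-4-5 → obeys
(b) 2-2-2 → obeys
(c) 2-1 → violates
(d) 3-3-3 → obeys
(e) 2-4 → obeys
(f) 4-2 → violates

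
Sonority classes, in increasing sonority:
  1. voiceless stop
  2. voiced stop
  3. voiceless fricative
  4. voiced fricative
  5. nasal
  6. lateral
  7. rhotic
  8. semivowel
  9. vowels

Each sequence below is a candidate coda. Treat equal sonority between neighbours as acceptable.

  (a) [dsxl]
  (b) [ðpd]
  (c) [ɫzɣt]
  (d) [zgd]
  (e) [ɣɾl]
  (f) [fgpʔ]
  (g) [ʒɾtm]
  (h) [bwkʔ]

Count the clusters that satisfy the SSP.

(a) 2-3-3-6 → violates
(b) 4-1-2 → violates
(c) 6-4-4-1 → obeys
(d) 4-2-2 → obeys
(e) 4-7-6 → violates
(f) 3-2-1-1 → obeys
(g) 4-7-1-5 → violates
(h) 2-8-1-1 → violates

3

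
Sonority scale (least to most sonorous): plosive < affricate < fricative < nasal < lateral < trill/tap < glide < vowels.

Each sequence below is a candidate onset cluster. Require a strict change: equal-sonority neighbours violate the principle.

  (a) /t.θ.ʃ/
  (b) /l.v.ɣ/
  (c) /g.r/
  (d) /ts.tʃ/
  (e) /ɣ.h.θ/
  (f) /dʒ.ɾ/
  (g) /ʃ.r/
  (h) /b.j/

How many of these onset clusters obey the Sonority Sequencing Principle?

4

(a) sonority 1-3-3: ill-formed.
(b) sonority 5-3-3: ill-formed.
(c) sonority 1-6: well-formed.
(d) sonority 2-2: ill-formed.
(e) sonority 3-3-3: ill-formed.
(f) sonority 2-6: well-formed.
(g) sonority 3-6: well-formed.
(h) sonority 1-7: well-formed.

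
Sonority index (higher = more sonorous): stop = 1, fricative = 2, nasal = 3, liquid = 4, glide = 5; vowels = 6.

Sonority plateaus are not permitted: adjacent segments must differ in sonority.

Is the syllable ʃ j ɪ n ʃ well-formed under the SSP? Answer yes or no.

yes

Onset: /ʃ/ is a fricative (sonority 2), /j/ is a glide (sonority 5); then the nucleus /ɪ/ (sonority 6).
Onset profile 2-5-6 — rises to the nucleus.
Coda: /n/ is a nasal (sonority 3), /ʃ/ is a fricative (sonority 2).
Coda profile 6-3-2 — falls from the nucleus.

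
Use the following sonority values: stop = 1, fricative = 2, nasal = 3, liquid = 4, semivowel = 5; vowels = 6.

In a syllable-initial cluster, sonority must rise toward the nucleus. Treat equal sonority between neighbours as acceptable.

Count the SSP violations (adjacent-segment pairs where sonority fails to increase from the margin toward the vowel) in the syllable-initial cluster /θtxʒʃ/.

/θ/ is a fricative (sonority 2).
/t/ is a stop (sonority 1).
/x/ is a fricative (sonority 2).
/ʒ/ is a fricative (sonority 2).
/ʃ/ is a fricative (sonority 2).
/θ/→/t/: 2→1 (does not rise) — violation.
/t/→/x/: 1→2 (rises) — ok.
/x/→/ʒ/: 2→2 (plateau, allowed) — ok.
/ʒ/→/ʃ/: 2→2 (plateau, allowed) — ok.

1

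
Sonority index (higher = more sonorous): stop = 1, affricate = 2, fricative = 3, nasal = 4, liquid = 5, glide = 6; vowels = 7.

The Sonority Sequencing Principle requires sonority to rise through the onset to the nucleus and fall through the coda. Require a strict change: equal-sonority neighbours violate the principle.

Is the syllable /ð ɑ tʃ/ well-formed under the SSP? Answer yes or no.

yes

Onset: /ð/ is a fricative (sonority 3); then the nucleus /ɑ/ (sonority 7).
Onset profile 3-7 — rises to the nucleus.
Coda: /tʃ/ is an affricate (sonority 2).
Coda profile 7-2 — falls from the nucleus.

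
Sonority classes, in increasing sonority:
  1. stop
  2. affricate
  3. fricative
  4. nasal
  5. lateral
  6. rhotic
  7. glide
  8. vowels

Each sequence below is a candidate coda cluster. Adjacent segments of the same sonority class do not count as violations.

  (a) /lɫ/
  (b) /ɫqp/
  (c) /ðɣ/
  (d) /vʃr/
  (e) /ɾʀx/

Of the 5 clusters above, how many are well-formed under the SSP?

(a) 5-5 → obeys
(b) 5-1-1 → obeys
(c) 3-3 → obeys
(d) 3-3-6 → violates
(e) 6-6-3 → obeys

4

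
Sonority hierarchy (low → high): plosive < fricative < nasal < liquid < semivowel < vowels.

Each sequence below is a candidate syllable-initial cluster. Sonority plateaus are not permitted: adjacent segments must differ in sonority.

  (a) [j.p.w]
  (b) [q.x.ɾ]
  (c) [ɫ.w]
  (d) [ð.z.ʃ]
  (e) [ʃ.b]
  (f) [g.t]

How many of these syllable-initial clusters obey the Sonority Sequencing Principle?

2

(a) sonority 5-1-5: ill-formed.
(b) sonority 1-2-4: well-formed.
(c) sonority 4-5: well-formed.
(d) sonority 2-2-2: ill-formed.
(e) sonority 2-1: ill-formed.
(f) sonority 1-1: ill-formed.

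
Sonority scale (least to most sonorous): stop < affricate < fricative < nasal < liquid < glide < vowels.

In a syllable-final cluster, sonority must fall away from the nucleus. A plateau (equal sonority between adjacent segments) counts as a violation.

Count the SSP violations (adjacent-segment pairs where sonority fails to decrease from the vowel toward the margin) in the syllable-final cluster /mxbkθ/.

/m/ is a nasal (sonority 4).
/x/ is a fricative (sonority 3).
/b/ is a stop (sonority 1).
/k/ is a stop (sonority 1).
/θ/ is a fricative (sonority 3).
/m/→/x/: 4→3 (falls) — ok.
/x/→/b/: 3→1 (falls) — ok.
/b/→/k/: 1→1 (plateau) — violation.
/k/→/θ/: 1→3 (does not fall) — violation.

2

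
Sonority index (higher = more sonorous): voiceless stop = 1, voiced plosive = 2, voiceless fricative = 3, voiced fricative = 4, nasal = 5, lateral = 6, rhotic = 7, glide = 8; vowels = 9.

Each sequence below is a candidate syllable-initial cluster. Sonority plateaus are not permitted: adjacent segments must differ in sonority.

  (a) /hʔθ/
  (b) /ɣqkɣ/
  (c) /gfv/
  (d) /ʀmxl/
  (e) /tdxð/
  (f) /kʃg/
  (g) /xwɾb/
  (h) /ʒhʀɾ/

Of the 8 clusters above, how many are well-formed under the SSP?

2

(a) /hʔθ/: profile 3-1-3 — violates.
(b) /ɣqkɣ/: profile 4-1-1-4 — violates.
(c) /gfv/: profile 2-3-4 — obeys.
(d) /ʀmxl/: profile 7-5-3-6 — violates.
(e) /tdxð/: profile 1-2-3-4 — obeys.
(f) /kʃg/: profile 1-3-2 — violates.
(g) /xwɾb/: profile 3-8-7-2 — violates.
(h) /ʒhʀɾ/: profile 4-3-7-7 — violates.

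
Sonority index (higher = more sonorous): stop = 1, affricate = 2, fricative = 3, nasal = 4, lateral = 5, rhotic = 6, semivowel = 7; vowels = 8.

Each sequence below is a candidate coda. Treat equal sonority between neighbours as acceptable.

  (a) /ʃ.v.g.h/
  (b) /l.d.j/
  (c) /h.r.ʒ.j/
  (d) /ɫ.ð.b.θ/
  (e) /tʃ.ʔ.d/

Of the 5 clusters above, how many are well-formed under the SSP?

(a) /ʃ.v.g.h/: profile 3-3-1-3 — violates.
(b) /l.d.j/: profile 5-1-7 — violates.
(c) /h.r.ʒ.j/: profile 3-6-3-7 — violates.
(d) /ɫ.ð.b.θ/: profile 5-3-1-3 — violates.
(e) /tʃ.ʔ.d/: profile 2-1-1 — obeys.

1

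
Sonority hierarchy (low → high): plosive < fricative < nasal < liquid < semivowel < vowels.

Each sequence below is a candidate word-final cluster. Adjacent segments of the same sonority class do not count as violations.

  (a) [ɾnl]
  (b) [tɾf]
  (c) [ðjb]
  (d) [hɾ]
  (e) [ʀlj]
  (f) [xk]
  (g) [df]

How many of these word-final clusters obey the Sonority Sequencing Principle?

(a) [ɾnl]: profile 4-3-4 — violates.
(b) [tɾf]: profile 1-4-2 — violates.
(c) [ðjb]: profile 2-5-1 — violates.
(d) [hɾ]: profile 2-4 — violates.
(e) [ʀlj]: profile 4-4-5 — violates.
(f) [xk]: profile 2-1 — obeys.
(g) [df]: profile 1-2 — violates.

1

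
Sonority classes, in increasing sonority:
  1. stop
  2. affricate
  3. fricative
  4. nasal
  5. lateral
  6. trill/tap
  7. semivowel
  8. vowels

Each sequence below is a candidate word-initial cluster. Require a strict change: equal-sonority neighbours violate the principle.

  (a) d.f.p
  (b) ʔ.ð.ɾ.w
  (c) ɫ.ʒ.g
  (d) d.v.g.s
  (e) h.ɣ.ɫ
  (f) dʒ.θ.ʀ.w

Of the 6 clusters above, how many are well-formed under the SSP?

2

(a) 1-3-1 → violates
(b) 1-3-6-7 → obeys
(c) 5-3-1 → violates
(d) 1-3-1-3 → violates
(e) 3-3-5 → violates
(f) 2-3-6-7 → obeys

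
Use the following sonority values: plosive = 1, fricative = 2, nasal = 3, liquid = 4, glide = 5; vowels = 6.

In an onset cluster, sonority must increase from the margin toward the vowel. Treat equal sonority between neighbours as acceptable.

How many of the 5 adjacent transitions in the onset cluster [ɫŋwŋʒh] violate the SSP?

/ɫ/: liquid = 4.
/ŋ/: nasal = 3.
/w/: glide = 5.
/ŋ/: nasal = 3.
/ʒ/: fricative = 2.
/h/: fricative = 2.
/ɫ/→/ŋ/: 4→3 (does not rise) — violation.
/ŋ/→/w/: 3→5 (rises) — ok.
/w/→/ŋ/: 5→3 (does not rise) — violation.
/ŋ/→/ʒ/: 3→2 (does not rise) — violation.
/ʒ/→/h/: 2→2 (plateau, allowed) — ok.

3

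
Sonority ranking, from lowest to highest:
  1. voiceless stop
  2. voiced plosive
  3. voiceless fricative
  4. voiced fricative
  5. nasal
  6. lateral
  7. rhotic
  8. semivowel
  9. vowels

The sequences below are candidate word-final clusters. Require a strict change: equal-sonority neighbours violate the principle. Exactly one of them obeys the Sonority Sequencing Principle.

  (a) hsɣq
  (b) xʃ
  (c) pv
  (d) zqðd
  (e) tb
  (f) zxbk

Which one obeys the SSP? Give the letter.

(a) sonority 3-3-4-1: ill-formed.
(b) sonority 3-3: ill-formed.
(c) sonority 1-4: ill-formed.
(d) sonority 4-1-4-2: ill-formed.
(e) sonority 1-2: ill-formed.
(f) sonority 4-3-2-1: well-formed.

f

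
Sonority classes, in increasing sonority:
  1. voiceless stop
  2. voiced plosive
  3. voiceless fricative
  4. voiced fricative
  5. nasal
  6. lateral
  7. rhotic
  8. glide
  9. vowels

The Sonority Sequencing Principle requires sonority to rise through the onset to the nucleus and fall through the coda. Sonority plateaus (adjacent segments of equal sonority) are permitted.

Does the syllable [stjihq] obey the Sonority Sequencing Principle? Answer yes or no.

Onset: /s/ is a voiceless fricative (sonority 3), /t/ is a voiceless stop (sonority 1), /j/ is a glide (sonority 8); then the nucleus /i/ (sonority 9).
Onset profile 3-1-8-9 — does not rise throughout.
Coda: /h/ is a voiceless fricative (sonority 3), /q/ is a voiceless stop (sonority 1).
Coda profile 9-3-1 — falls from the nucleus.

no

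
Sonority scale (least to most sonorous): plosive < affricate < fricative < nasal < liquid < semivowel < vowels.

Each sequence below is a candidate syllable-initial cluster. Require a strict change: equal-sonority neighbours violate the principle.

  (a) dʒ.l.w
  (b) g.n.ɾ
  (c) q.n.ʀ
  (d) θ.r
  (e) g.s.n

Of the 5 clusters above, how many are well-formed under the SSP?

(a) sonority 2-5-6: well-formed.
(b) sonority 1-4-5: well-formed.
(c) sonority 1-4-5: well-formed.
(d) sonority 3-5: well-formed.
(e) sonority 1-3-4: well-formed.

5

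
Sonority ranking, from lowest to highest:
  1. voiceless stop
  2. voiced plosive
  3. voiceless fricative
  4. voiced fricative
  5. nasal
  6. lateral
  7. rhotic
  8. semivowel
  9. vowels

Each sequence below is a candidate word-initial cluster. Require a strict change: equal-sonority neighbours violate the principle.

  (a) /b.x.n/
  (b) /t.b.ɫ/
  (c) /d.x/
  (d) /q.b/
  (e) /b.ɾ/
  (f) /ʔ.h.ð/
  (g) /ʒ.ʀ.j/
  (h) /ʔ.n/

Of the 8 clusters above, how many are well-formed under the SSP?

(a) sonority 2-3-5: well-formed.
(b) sonority 1-2-6: well-formed.
(c) sonority 2-3: well-formed.
(d) sonority 1-2: well-formed.
(e) sonority 2-7: well-formed.
(f) sonority 1-3-4: well-formed.
(g) sonority 4-7-8: well-formed.
(h) sonority 1-5: well-formed.

8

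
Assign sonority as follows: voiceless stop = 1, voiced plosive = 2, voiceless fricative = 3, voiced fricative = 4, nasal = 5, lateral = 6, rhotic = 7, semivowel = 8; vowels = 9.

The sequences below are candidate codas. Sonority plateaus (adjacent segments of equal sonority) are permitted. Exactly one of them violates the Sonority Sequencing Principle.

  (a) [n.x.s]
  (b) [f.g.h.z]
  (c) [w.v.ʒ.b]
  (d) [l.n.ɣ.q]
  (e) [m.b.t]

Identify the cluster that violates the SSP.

b

(a) 5-3-3 → obeys
(b) 3-2-3-4 → violates
(c) 8-4-4-2 → obeys
(d) 6-5-4-1 → obeys
(e) 5-2-1 → obeys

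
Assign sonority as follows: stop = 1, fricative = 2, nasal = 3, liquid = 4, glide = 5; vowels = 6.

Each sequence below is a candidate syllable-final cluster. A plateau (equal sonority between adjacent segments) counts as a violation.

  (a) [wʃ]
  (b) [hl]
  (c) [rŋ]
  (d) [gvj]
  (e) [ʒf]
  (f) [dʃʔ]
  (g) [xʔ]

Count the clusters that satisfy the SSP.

(a) sonority 5-2: well-formed.
(b) sonority 2-4: ill-formed.
(c) sonority 4-3: well-formed.
(d) sonority 1-2-5: ill-formed.
(e) sonority 2-2: ill-formed.
(f) sonority 1-2-1: ill-formed.
(g) sonority 2-1: well-formed.

3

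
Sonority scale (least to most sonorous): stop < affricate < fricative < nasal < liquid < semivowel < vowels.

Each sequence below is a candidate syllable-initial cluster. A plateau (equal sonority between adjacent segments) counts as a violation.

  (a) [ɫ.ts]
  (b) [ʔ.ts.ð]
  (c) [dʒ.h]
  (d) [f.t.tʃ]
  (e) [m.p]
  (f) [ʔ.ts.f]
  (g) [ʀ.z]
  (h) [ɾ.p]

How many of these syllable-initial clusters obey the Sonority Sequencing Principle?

(a) 5-2 → violates
(b) 1-2-3 → obeys
(c) 2-3 → obeys
(d) 3-1-2 → violates
(e) 4-1 → violates
(f) 1-2-3 → obeys
(g) 5-3 → violates
(h) 5-1 → violates

3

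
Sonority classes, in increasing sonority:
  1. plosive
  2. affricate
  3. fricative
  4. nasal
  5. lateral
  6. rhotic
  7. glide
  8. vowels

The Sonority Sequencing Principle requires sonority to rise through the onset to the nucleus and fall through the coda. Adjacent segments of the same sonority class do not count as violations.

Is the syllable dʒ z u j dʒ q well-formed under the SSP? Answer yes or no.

yes

Onset: /dʒ/ is an affricate (sonority 2), /z/ is a fricative (sonority 3); then the nucleus /u/ (sonority 8).
Onset profile 2-3-8 — rises to the nucleus.
Coda: /j/ is a glide (sonority 7), /dʒ/ is an affricate (sonority 2), /q/ is a plosive (sonority 1).
Coda profile 8-7-2-1 — falls from the nucleus.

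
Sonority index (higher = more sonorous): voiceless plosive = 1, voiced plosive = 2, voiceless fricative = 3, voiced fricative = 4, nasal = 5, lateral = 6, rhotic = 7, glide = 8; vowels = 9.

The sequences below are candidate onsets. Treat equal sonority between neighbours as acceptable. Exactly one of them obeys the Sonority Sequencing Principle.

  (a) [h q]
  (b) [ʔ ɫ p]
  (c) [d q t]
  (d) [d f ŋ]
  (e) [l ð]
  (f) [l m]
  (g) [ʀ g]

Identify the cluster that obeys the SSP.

(a) [h q]: profile 3-1 — violates.
(b) [ʔ ɫ p]: profile 1-6-1 — violates.
(c) [d q t]: profile 2-1-1 — violates.
(d) [d f ŋ]: profile 2-3-5 — obeys.
(e) [l ð]: profile 6-4 — violates.
(f) [l m]: profile 6-5 — violates.
(g) [ʀ g]: profile 7-2 — violates.

d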